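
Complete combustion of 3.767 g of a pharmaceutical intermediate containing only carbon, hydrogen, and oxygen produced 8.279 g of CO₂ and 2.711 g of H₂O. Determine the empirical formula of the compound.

mol C = 8.279 g CO₂ ÷ 44.009 g/mol = 0.18812 mol
mol H = 2 × 2.711 g H₂O ÷ 18.015 g/mol = 0.30097 mol
mass O = 3.767 − (2.2595 + 0.30338) = 1.2041 g → mol O = 1.2041 ÷ 15.999 = 0.075261 mol
Divide by the smallest (0.075261 mol): C 2.500, H 3.999, O 1.000
Multiplying each by 2 gives whole numbers: C 5.00, H 8.00, O 2.00

C5H8O2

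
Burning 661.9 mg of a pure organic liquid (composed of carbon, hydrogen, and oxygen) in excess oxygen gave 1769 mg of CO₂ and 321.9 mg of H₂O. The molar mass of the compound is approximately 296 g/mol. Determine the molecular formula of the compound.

mol C = 1.769 g CO₂ ÷ 44.009 g/mol = 0.040196 mol
mol H = 2 × 0.3219 g H₂O ÷ 18.015 g/mol = 0.035737 mol
mass O = 0.6619 − (0.48280 + 0.036023) = 0.14308 g → mol O = 0.14308 ÷ 15.999 = 0.0089430 mol
Divide by the smallest (0.0089430 mol): C 4.495, H 3.996, O 1.000
Multiplying each by 2 gives whole numbers: C 8.99, H 7.99, O 2.00
Empirical formula: C9H8O2
Empirical-formula mass = 148.16 g/mol; 296 ÷ 148.16 ≈ 2, so the molecular formula is C18H16O4.

C18H16O4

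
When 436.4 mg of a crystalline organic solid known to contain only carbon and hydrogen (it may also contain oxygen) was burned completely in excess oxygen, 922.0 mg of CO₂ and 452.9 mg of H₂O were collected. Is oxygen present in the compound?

yes

mol C = 0.9220 g CO₂ ÷ 44.009 g/mol = 0.020950 mol
mol H = 2 × 0.4529 g H₂O ÷ 18.015 g/mol = 0.050280 mol
C and H account for only 0.30232 g of the 0.4364 g sample; the remaining 0.13408 g must be oxygen.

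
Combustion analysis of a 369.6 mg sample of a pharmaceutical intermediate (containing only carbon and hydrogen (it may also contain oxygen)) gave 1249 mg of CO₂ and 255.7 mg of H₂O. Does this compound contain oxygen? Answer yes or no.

mol C = 1.249 g CO₂ ÷ 44.009 g/mol = 0.028381 mol
mol H = 2 × 0.2557 g H₂O ÷ 18.015 g/mol = 0.028387 mol
C and H together account for 0.36949 g — essentially the entire 0.3696 g sample — so the compound contains no oxygen.

no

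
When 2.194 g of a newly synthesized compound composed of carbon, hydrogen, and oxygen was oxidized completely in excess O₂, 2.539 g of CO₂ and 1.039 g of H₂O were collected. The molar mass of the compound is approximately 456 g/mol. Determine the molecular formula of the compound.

mol C = 2.539 g CO₂ ÷ 44.009 g/mol = 0.057693 mol
mol H = 2 × 1.039 g H₂O ÷ 18.015 g/mol = 0.11535 mol
mass O = 2.194 − (0.69295 + 0.11627) = 1.3848 g → mol O = 1.3848 ÷ 15.999 = 0.086554 mol
Divide by the smallest (0.057693 mol): C 1.000, H 1.999, O 1.500
Multiplying each by 2 gives whole numbers: C 2.00, H 4.00, O 3.00
Empirical formula: C2H4O3
Empirical-formula mass = 76.05 g/mol; 456 ÷ 76.05 ≈ 6, so the molecular formula is C12H24O18.

C12H24O18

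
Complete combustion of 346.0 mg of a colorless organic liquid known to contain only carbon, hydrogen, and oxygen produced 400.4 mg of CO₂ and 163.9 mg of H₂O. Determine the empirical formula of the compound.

C2H4O3

mol C = 0.4004 g CO₂ ÷ 44.009 g/mol = 0.0090981 mol
mol H = 2 × 0.1639 g H₂O ÷ 18.015 g/mol = 0.018196 mol
mass O = 0.3460 − (0.10928 + 0.018342) = 0.21838 g → mol O = 0.21838 ÷ 15.999 = 0.013650 mol
Divide by the smallest (0.0090981 mol): C 1.000, H 2.000, O 1.500
Multiplying each by 2 gives whole numbers: C 2.00, H 4.00, O 3.00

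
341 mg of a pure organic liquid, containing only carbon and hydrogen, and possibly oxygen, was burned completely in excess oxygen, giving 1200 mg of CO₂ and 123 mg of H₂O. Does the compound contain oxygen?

no

mol C = 1.20 g CO₂ ÷ 44.009 g/mol = 0.02727 mol
mol H = 2 × 0.123 g H₂O ÷ 18.015 g/mol = 0.01366 mol
C and H together account for 0.3413 g — essentially the entire 0.341 g sample — so the compound contains no oxygen.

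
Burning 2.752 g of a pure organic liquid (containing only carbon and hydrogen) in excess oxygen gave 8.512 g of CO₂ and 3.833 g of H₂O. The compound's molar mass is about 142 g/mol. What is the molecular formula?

mol C = 8.512 g CO₂ ÷ 44.009 g/mol = 0.19341 mol
mol H = 2 × 3.833 g H₂O ÷ 18.015 g/mol = 0.42553 mol
Divide by the smallest (0.19341 mol): C 1.000, H 2.200
Multiplying each by 5 gives whole numbers: C 5.00, H 11.00
Empirical formula: C5H11
Empirical-formula mass = 71.14 g/mol; 142 ÷ 71.14 ≈ 2, so the molecular formula is C10H22.

C10H22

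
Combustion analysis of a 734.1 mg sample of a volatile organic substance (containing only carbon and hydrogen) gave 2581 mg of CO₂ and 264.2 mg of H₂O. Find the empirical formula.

mol C = 2.581 g CO₂ ÷ 44.009 g/mol = 0.058647 mol
mol H = 2 × 0.2642 g H₂O ÷ 18.015 g/mol = 0.029331 mol
Divide by the smallest (0.029331 mol): C 1.999, H 1.000

C2H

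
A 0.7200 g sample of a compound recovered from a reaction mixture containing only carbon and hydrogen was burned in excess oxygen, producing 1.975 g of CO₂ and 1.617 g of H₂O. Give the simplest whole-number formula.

CH4

mol C = 1.975 g CO₂ ÷ 44.009 g/mol = 0.044877 mol
mol H = 2 × 1.617 g H₂O ÷ 18.015 g/mol = 0.17952 mol
Divide by the smallest (0.044877 mol): C 1.000, H 4.000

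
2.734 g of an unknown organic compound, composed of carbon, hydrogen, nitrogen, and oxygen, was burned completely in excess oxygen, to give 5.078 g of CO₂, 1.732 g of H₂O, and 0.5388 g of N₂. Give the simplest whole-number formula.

C3H5NO

mol C = 5.078 g CO₂ ÷ 44.009 g/mol = 0.11539 mol
mol H = 2 × 1.732 g H₂O ÷ 18.015 g/mol = 0.19228 mol
mol N = 2 × 0.5388 g N₂ ÷ 28.014 g/mol = 0.038466 mol
mass O = 2.734 − (1.3859 + 0.19382 + 0.53880) = 0.61548 g → mol O = 0.61548 ÷ 15.999 = 0.038470 mol
Divide by the smallest (0.038466 mol): C 3.000, H 4.999, N 1.000, O 1.000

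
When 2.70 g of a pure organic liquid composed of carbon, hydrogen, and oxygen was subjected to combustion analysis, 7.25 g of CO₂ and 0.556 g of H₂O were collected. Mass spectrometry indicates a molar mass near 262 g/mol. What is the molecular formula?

C16H6O4

mol C = 7.25 g CO₂ ÷ 44.009 g/mol = 0.1647 mol
mol H = 2 × 0.556 g H₂O ÷ 18.015 g/mol = 0.06173 mol
mass O = 2.70 − (1.979 + 0.06222) = 0.6591 g → mol O = 0.6591 ÷ 15.999 = 0.04120 mol
Divide by the smallest (0.04120 mol): C 3.999, H 1.498, O 1.000
Multiplying each by 2 gives whole numbers: C 8.00, H 3.00, O 2.00
Empirical formula: C8H3O2
Empirical-formula mass = 131.11 g/mol; 262 ÷ 131.11 ≈ 2, so the molecular formula is C16H6O4.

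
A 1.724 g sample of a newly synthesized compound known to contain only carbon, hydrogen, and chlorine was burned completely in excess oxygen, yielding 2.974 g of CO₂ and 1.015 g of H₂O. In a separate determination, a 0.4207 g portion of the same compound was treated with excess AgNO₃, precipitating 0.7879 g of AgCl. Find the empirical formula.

C3H5Cl

mol C = 2.974 g CO₂ ÷ 44.009 g/mol = 0.067577 mol
mol H = 2 × 1.015 g H₂O ÷ 18.015 g/mol = 0.11268 mol
From the AgCl data: mol Cl per gram of compound = (0.7879 ÷ 143.318) ÷ 0.4207 = 0.013068 mol/g, so in the 1.724 g combustion sample mol Cl = 0.022529 mol
Divide by the smallest (0.022529 mol): C 3.000, H 5.002, Cl 1.000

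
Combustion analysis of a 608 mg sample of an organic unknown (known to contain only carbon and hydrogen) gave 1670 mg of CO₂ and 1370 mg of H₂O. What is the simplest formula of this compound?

CH4

mol C = 1.67 g CO₂ ÷ 44.009 g/mol = 0.03795 mol
mol H = 2 × 1.37 g H₂O ÷ 18.015 g/mol = 0.1521 mol
Divide by the smallest (0.03795 mol): C 1.000, H 4.008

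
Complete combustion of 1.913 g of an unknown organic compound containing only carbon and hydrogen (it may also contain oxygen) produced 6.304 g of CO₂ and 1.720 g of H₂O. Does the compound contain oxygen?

mol C = 6.304 g CO₂ ÷ 44.009 g/mol = 0.14324 mol
mol H = 2 × 1.720 g H₂O ÷ 18.015 g/mol = 0.19095 mol
C and H together account for 1.9130 g — essentially the entire 1.913 g sample — so the compound contains no oxygen.

no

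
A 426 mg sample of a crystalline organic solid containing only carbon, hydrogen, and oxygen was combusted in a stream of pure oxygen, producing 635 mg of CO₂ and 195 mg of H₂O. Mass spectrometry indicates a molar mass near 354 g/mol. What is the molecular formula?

C12H18O12

mol C = 0.635 g CO₂ ÷ 44.009 g/mol = 0.01443 mol
mol H = 2 × 0.195 g H₂O ÷ 18.015 g/mol = 0.02165 mol
mass O = 0.426 − (0.1733 + 0.02182) = 0.2309 g → mol O = 0.2309 ÷ 15.999 = 0.01443 mol
Divide by the smallest (0.01443 mol): C 1.000, H 1.500, O 1.000
Multiplying each by 2 gives whole numbers: C 2.00, H 3.00, O 2.00
Empirical formula: C2H3O2
Empirical-formula mass = 59.04 g/mol; 354 ÷ 59.04 ≈ 6, so the molecular formula is C12H18O12.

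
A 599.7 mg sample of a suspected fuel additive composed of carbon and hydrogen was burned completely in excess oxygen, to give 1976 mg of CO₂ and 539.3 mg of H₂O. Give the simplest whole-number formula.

C3H4

mol C = 1.976 g CO₂ ÷ 44.009 g/mol = 0.044900 mol
mol H = 2 × 0.5393 g H₂O ÷ 18.015 g/mol = 0.059872 mol
Divide by the smallest (0.044900 mol): C 1.000, H 1.333
Multiplying each by 3 gives whole numbers: C 3.00, H 4.00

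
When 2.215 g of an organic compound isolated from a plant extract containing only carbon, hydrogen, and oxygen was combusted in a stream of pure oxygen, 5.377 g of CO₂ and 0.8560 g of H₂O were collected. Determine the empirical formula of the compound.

C9H7O3

mol C = 5.377 g CO₂ ÷ 44.009 g/mol = 0.12218 mol
mol H = 2 × 0.8560 g H₂O ÷ 18.015 g/mol = 0.095032 mol
mass O = 2.215 − (1.4675 + 0.095792) = 0.65171 g → mol O = 0.65171 ÷ 15.999 = 0.040734 mol
Divide by the smallest (0.040734 mol): C 2.999, H 2.333, O 1.000
Multiplying each by 3 gives whole numbers: C 9.00, H 7.00, O 3.00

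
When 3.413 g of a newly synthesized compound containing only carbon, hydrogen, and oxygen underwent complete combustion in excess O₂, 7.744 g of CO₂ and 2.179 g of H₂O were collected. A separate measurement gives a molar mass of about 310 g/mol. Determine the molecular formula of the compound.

mol C = 7.744 g CO₂ ÷ 44.009 g/mol = 0.17596 mol
mol H = 2 × 2.179 g H₂O ÷ 18.015 g/mol = 0.24191 mol
mass O = 3.413 − (2.1135 + 0.24384) = 1.0557 g → mol O = 1.0557 ÷ 15.999 = 0.065982 mol
Divide by the smallest (0.065982 mol): C 2.667, H 3.666, O 1.000
Multiplying each by 3 gives whole numbers: C 8.00, H 11.00, O 3.00
Empirical formula: C8H11O3
Empirical-formula mass = 155.17 g/mol; 310 ÷ 155.17 ≈ 2, so the molecular formula is C16H22O6.

C16H22O6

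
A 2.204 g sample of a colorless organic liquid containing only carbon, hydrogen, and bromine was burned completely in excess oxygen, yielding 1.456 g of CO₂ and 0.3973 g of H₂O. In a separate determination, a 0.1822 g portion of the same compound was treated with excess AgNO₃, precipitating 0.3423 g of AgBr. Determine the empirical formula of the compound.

C3H4Br2

mol C = 1.456 g CO₂ ÷ 44.009 g/mol = 0.033084 mol
mol H = 2 × 0.3973 g H₂O ÷ 18.015 g/mol = 0.044108 mol
From the AgBr data: mol Br per gram of compound = (0.3423 ÷ 187.772) ÷ 0.1822 = 0.010005 mol/g, so in the 2.204 g combustion sample mol Br = 0.022052 mol
Divide by the smallest (0.022052 mol): C 1.500, H 2.000, Br 1.000
Multiplying each by 2 gives whole numbers: C 3.00, H 4.00, Br 2.00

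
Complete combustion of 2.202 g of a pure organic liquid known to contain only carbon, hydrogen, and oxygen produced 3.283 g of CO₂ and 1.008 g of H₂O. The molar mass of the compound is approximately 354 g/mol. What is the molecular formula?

mol C = 3.283 g CO₂ ÷ 44.009 g/mol = 0.074598 mol
mol H = 2 × 1.008 g H₂O ÷ 18.015 g/mol = 0.11191 mol
mass O = 2.202 − (0.89600 + 0.11280) = 1.1932 g → mol O = 1.1932 ÷ 15.999 = 0.074579 mol
Divide by the smallest (0.074579 mol): C 1.000, H 1.501, O 1.000
Multiplying each by 2 gives whole numbers: C 2.00, H 3.00, O 2.00
Empirical formula: C2H3O2
Empirical-formula mass = 59.04 g/mol; 354 ÷ 59.04 ≈ 6, so the molecular formula is C12H18O12.

C12H18O12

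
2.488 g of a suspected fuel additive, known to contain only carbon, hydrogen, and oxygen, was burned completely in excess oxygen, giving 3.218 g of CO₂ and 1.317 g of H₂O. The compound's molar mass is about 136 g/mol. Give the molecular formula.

mol C = 3.218 g CO₂ ÷ 44.009 g/mol = 0.073121 mol
mol H = 2 × 1.317 g H₂O ÷ 18.015 g/mol = 0.14621 mol
mass O = 2.488 − (0.87826 + 0.14738) = 1.4624 g → mol O = 1.4624 ÷ 15.999 = 0.091403 mol
Divide by the smallest (0.073121 mol): C 1.000, H 2.000, O 1.250
Multiplying each by 4 gives whole numbers: C 4.00, H 8.00, O 5.00
Empirical formula: C4H8O5
Empirical-formula mass = 136.10 g/mol; 136 ÷ 136.10 ≈ 1, so the molecular formula is C4H8O5.

C4H8O5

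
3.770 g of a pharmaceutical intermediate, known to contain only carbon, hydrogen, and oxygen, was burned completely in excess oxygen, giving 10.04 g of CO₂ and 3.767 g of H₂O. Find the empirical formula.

mol C = 10.04 g CO₂ ÷ 44.009 g/mol = 0.22814 mol
mol H = 2 × 3.767 g H₂O ÷ 18.015 g/mol = 0.41821 mol
mass O = 3.770 − (2.7401 + 0.42155) = 0.60832 g → mol O = 0.60832 ÷ 15.999 = 0.038022 mol
Divide by the smallest (0.038022 mol): C 6.000, H 10.999, O 1.000

C6H11O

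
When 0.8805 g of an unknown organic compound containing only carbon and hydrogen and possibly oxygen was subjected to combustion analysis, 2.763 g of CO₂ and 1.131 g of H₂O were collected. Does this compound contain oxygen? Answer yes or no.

mol C = 2.763 g CO₂ ÷ 44.009 g/mol = 0.062783 mol
mol H = 2 × 1.131 g H₂O ÷ 18.015 g/mol = 0.12556 mol
C and H together account for 0.88065 g — essentially the entire 0.8805 g sample — so the compound contains no oxygen.

no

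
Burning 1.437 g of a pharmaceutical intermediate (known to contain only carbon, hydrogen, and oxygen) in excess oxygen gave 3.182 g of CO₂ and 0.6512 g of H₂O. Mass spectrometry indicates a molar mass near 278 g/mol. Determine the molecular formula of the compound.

C14H14O6

mol C = 3.182 g CO₂ ÷ 44.009 g/mol = 0.072303 mol
mol H = 2 × 0.6512 g H₂O ÷ 18.015 g/mol = 0.072295 mol
mass O = 1.437 − (0.86844 + 0.072874) = 0.49569 g → mol O = 0.49569 ÷ 15.999 = 0.030983 mol
Divide by the smallest (0.030983 mol): C 2.334, H 2.333, O 1.000
Multiplying each by 3 gives whole numbers: C 7.00, H 7.00, O 3.00
Empirical formula: C7H7O3
Empirical-formula mass = 139.13 g/mol; 278 ÷ 139.13 ≈ 2, so the molecular formula is C14H14O6.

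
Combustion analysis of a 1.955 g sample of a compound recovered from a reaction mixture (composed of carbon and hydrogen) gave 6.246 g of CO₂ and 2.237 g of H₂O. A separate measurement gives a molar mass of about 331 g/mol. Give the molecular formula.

mol C = 6.246 g CO₂ ÷ 44.009 g/mol = 0.14193 mol
mol H = 2 × 2.237 g H₂O ÷ 18.015 g/mol = 0.24835 mol
Divide by the smallest (0.14193 mol): C 1.000, H 1.750
Multiplying each by 4 gives whole numbers: C 4.00, H 7.00
Empirical formula: C4H7
Empirical-formula mass = 55.10 g/mol; 331 ÷ 55.10 ≈ 6, so the molecular formula is C24H42.

C24H42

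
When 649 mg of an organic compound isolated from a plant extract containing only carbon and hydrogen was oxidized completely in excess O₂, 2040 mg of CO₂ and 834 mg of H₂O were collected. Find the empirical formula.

CH2

mol C = 2.04 g CO₂ ÷ 44.009 g/mol = 0.04635 mol
mol H = 2 × 0.834 g H₂O ÷ 18.015 g/mol = 0.09259 mol
Divide by the smallest (0.04635 mol): C 1.000, H 1.997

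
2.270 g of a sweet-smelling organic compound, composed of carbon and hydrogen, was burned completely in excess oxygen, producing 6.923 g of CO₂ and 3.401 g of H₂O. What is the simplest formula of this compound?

mol C = 6.923 g CO₂ ÷ 44.009 g/mol = 0.15731 mol
mol H = 2 × 3.401 g H₂O ÷ 18.015 g/mol = 0.37757 mol
Divide by the smallest (0.15731 mol): C 1.000, H 2.400
Multiplying each by 5 gives whole numbers: C 5.00, H 12.00

C5H12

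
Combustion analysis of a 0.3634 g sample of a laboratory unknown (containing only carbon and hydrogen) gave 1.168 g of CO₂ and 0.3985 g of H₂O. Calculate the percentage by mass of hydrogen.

mol C = 1.168 g CO₂ ÷ 44.009 g/mol = 0.026540 mol
mol H = 2 × 0.3985 g H₂O ÷ 18.015 g/mol = 0.044241 mol
mass % H = 0.044595 g ÷ 0.3634 g × 100%

12.27%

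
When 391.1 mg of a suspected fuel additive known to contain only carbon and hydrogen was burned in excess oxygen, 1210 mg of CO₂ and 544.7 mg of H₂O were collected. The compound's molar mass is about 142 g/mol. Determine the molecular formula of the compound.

mol C = 1.210 g CO₂ ÷ 44.009 g/mol = 0.027494 mol
mol H = 2 × 0.5447 g H₂O ÷ 18.015 g/mol = 0.060472 mol
Divide by the smallest (0.027494 mol): C 1.000, H 2.199
Multiplying each by 5 gives whole numbers: C 5.00, H 11.00
Empirical formula: C5H11
Empirical-formula mass = 71.14 g/mol; 142 ÷ 71.14 ≈ 2, so the molecular formula is C10H22.

C10H22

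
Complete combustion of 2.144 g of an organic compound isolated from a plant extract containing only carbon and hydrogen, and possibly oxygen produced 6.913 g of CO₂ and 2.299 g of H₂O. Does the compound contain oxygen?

no

mol C = 6.913 g CO₂ ÷ 44.009 g/mol = 0.15708 mol
mol H = 2 × 2.299 g H₂O ÷ 18.015 g/mol = 0.25523 mol
C and H together account for 2.1440 g — essentially the entire 2.144 g sample — so the compound contains no oxygen.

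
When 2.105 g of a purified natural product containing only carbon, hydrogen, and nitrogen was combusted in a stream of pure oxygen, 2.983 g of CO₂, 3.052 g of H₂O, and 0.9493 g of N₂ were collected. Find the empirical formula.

CH5N

mol C = 2.983 g CO₂ ÷ 44.009 g/mol = 0.067782 mol
mol H = 2 × 3.052 g H₂O ÷ 18.015 g/mol = 0.33883 mol
mol N = 2 × 0.9493 g N₂ ÷ 28.014 g/mol = 0.067773 mol
Divide by the smallest (0.067773 mol): C 1.000, H 4.999, N 1.000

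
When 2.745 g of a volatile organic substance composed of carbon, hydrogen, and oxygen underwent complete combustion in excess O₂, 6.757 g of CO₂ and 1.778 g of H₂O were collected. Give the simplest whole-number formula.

mol C = 6.757 g CO₂ ÷ 44.009 g/mol = 0.15354 mol
mol H = 2 × 1.778 g H₂O ÷ 18.015 g/mol = 0.19739 mol
mass O = 2.745 − (1.8441 + 0.19897) = 0.70190 g → mol O = 0.70190 ÷ 15.999 = 0.043871 mol
Divide by the smallest (0.043871 mol): C 3.500, H 4.499, O 1.000
Multiplying each by 2 gives whole numbers: C 7.00, H 9.00, O 2.00

C7H9O2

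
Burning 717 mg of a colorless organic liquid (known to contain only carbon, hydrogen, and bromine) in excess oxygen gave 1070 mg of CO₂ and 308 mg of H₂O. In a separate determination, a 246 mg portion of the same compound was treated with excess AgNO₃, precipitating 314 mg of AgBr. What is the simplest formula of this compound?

C5H7Br

mol C = 1.07 g CO₂ ÷ 44.009 g/mol = 0.02431 mol
mol H = 2 × 0.308 g H₂O ÷ 18.015 g/mol = 0.03419 mol
From the AgBr data: mol Br per gram of compound = (0.314 ÷ 187.772) ÷ 0.246 = 0.006798 mol/g, so in the 0.717 g combustion sample mol Br = 0.004874 mol
Divide by the smallest (0.004874 mol): C 4.988, H 7.016, Br 1.000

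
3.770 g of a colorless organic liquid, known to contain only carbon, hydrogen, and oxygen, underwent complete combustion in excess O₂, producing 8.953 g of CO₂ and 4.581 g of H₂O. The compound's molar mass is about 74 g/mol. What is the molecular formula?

mol C = 8.953 g CO₂ ÷ 44.009 g/mol = 0.20344 mol
mol H = 2 × 4.581 g H₂O ÷ 18.015 g/mol = 0.50858 mol
mass O = 3.770 − (2.4435 + 0.51264) = 0.81389 g → mol O = 0.81389 ÷ 15.999 = 0.050871 mol
Divide by the smallest (0.050871 mol): C 3.999, H 9.997, O 1.000
Empirical formula: C4H10O
Empirical-formula mass = 74.12 g/mol; 74 ÷ 74.12 ≈ 1, so the molecular formula is C4H10O.

C4H10O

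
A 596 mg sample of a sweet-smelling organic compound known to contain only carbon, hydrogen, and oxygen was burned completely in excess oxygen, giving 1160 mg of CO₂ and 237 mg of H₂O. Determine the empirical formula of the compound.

mol C = 1.16 g CO₂ ÷ 44.009 g/mol = 0.02636 mol
mol H = 2 × 0.237 g H₂O ÷ 18.015 g/mol = 0.02631 mol
mass O = 0.596 − (0.3166 + 0.02652) = 0.2529 g → mol O = 0.2529 ÷ 15.999 = 0.01581 mol
Divide by the smallest (0.01581 mol): C 1.668, H 1.665, O 1.000
Multiplying each by 3 gives whole numbers: C 5.00, H 4.99, O 3.00

C5H5O3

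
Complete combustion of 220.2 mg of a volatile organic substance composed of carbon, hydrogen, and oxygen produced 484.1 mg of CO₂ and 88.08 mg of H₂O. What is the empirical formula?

C9H8O4

mol C = 0.4841 g CO₂ ÷ 44.009 g/mol = 0.011000 mol
mol H = 2 × 0.08808 g H₂O ÷ 18.015 g/mol = 0.0097785 mol
mass O = 0.2202 − (0.13212 + 0.0098567) = 0.078222 g → mol O = 0.078222 ÷ 15.999 = 0.0048892 mol
Divide by the smallest (0.0048892 mol): C 2.250, H 2.000, O 1.000
Multiplying each by 4 gives whole numbers: C 9.00, H 8.00, O 4.00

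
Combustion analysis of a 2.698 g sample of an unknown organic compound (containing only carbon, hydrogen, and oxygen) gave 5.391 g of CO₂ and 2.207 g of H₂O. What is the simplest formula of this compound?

mol C = 5.391 g CO₂ ÷ 44.009 g/mol = 0.12250 mol
mol H = 2 × 2.207 g H₂O ÷ 18.015 g/mol = 0.24502 mol
mass O = 2.698 − (1.4713 + 0.24698) = 0.97970 g → mol O = 0.97970 ÷ 15.999 = 0.061235 mol
Divide by the smallest (0.061235 mol): C 2.000, H 4.001, O 1.000

C2H4O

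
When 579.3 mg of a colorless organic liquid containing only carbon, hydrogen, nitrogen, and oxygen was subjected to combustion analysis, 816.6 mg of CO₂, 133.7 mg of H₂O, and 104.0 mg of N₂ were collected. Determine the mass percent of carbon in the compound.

38.47%

mol C = 0.8166 g CO₂ ÷ 44.009 g/mol = 0.018555 mol
mol H = 2 × 0.1337 g H₂O ÷ 18.015 g/mol = 0.014843 mol
mol N = 2 × 0.1040 g N₂ ÷ 28.014 g/mol = 0.0074249 mol
mass O = 0.5793 − (0.22287 + 0.014962 + 0.10400) = 0.23747 g → mol O = 0.23747 ÷ 15.999 = 0.014843 mol
mass % C = 0.22287 g ÷ 0.5793 g × 100%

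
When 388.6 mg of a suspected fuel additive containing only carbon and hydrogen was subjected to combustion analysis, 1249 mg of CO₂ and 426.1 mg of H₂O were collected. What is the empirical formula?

mol C = 1.249 g CO₂ ÷ 44.009 g/mol = 0.028381 mol
mol H = 2 × 0.4261 g H₂O ÷ 18.015 g/mol = 0.047305 mol
Divide by the smallest (0.028381 mol): C 1.000, H 1.667
Multiplying each by 3 gives whole numbers: C 3.00, H 5.00

C3H5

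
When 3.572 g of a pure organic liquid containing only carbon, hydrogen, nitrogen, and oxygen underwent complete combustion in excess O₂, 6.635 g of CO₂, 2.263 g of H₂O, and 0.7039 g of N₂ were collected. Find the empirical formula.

C3H5NO

mol C = 6.635 g CO₂ ÷ 44.009 g/mol = 0.15076 mol
mol H = 2 × 2.263 g H₂O ÷ 18.015 g/mol = 0.25124 mol
mol N = 2 × 0.7039 g N₂ ÷ 28.014 g/mol = 0.050253 mol
mass O = 3.572 − (1.8108 + 0.25324 + 0.70390) = 0.80402 g → mol O = 0.80402 ÷ 15.999 = 0.050254 mol
Divide by the smallest (0.050253 mol): C 3.000, H 4.999, N 1.000, O 1.000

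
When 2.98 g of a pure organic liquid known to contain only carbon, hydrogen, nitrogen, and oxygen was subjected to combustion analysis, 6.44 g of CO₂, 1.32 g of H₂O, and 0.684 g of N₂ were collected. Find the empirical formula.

mol C = 6.44 g CO₂ ÷ 44.009 g/mol = 0.1463 mol
mol H = 2 × 1.32 g H₂O ÷ 18.015 g/mol = 0.1465 mol
mol N = 2 × 0.684 g N₂ ÷ 28.014 g/mol = 0.04883 mol
mass O = 2.98 − (1.758 + 0.1477 + 0.6840) = 0.3907 g → mol O = 0.3907 ÷ 15.999 = 0.02442 mol
Divide by the smallest (0.02442 mol): C 5.993, H 6.001, N 2.000, O 1.000

C6H6N2O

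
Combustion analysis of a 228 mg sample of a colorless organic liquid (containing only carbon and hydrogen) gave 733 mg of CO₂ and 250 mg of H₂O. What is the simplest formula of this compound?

mol C = 0.733 g CO₂ ÷ 44.009 g/mol = 0.01666 mol
mol H = 2 × 0.250 g H₂O ÷ 18.015 g/mol = 0.02775 mol
Divide by the smallest (0.01666 mol): C 1.000, H 1.666
Multiplying each by 3 gives whole numbers: C 3.00, H 5.00

C3H5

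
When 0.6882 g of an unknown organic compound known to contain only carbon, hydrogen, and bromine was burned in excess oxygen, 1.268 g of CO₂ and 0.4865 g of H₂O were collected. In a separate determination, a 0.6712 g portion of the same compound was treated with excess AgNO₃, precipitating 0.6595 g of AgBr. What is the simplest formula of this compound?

mol C = 1.268 g CO₂ ÷ 44.009 g/mol = 0.028812 mol
mol H = 2 × 0.4865 g H₂O ÷ 18.015 g/mol = 0.054011 mol
From the AgBr data: mol Br per gram of compound = (0.6595 ÷ 187.772) ÷ 0.6712 = 0.0052328 mol/g, so in the 0.6882 g combustion sample mol Br = 0.0036012 mol
Divide by the smallest (0.0036012 mol): C 8.001, H 14.998, Br 1.000

C8H15Br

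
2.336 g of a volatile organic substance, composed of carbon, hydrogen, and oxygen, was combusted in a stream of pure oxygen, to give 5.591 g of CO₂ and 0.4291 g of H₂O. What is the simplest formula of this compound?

mol C = 5.591 g CO₂ ÷ 44.009 g/mol = 0.12704 mol
mol H = 2 × 0.4291 g H₂O ÷ 18.015 g/mol = 0.047638 mol
mass O = 2.336 − (1.5259 + 0.048019) = 0.76208 g → mol O = 0.76208 ÷ 15.999 = 0.047633 mol
Divide by the smallest (0.047633 mol): C 2.667, H 1.000, O 1.000
Multiplying each by 3 gives whole numbers: C 8.00, H 3.00, O 3.00

C8H3O3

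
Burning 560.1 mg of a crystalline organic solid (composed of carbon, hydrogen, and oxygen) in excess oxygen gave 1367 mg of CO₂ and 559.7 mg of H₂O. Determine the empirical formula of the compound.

C4H8O

mol C = 1.367 g CO₂ ÷ 44.009 g/mol = 0.031062 mol
mol H = 2 × 0.5597 g H₂O ÷ 18.015 g/mol = 0.062137 mol
mass O = 0.5601 − (0.37308 + 0.062634) = 0.12438 g → mol O = 0.12438 ÷ 15.999 = 0.0077744 mol
Divide by the smallest (0.0077744 mol): C 3.995, H 7.993, O 1.000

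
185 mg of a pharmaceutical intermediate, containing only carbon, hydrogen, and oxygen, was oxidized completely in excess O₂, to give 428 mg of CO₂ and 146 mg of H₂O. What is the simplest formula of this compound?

C3H5O

mol C = 0.428 g CO₂ ÷ 44.009 g/mol = 0.009725 mol
mol H = 2 × 0.146 g H₂O ÷ 18.015 g/mol = 0.01621 mol
mass O = 0.185 − (0.1168 + 0.01634) = 0.05185 g → mol O = 0.05185 ÷ 15.999 = 0.003241 mol
Divide by the smallest (0.003241 mol): C 3.001, H 5.001, O 1.000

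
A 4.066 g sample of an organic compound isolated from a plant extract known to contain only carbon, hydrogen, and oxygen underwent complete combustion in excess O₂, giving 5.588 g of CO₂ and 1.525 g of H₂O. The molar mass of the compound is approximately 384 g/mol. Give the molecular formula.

mol C = 5.588 g CO₂ ÷ 44.009 g/mol = 0.12697 mol
mol H = 2 × 1.525 g H₂O ÷ 18.015 g/mol = 0.16930 mol
mass O = 4.066 − (1.5251 + 0.17066) = 2.3703 g → mol O = 2.3703 ÷ 15.999 = 0.14815 mol
Divide by the smallest (0.12697 mol): C 1.000, H 1.333, O 1.167
Multiplying each by 6 gives whole numbers: C 6.00, H 8.00, O 7.00
Empirical formula: C6H8O7
Empirical-formula mass = 192.12 g/mol; 384 ÷ 192.12 ≈ 2, so the molecular formula is C12H16O14.

C12H16O14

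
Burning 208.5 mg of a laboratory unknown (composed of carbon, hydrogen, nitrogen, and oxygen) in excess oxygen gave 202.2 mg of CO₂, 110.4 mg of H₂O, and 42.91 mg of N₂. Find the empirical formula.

mol C = 0.2022 g CO₂ ÷ 44.009 g/mol = 0.0045945 mol
mol H = 2 × 0.1104 g H₂O ÷ 18.015 g/mol = 0.012256 mol
mol N = 2 × 0.04291 g N₂ ÷ 28.014 g/mol = 0.0030635 mol
mass O = 0.2085 − (0.055185 + 0.012355 + 0.042910) = 0.098051 g → mol O = 0.098051 ÷ 15.999 = 0.0061286 mol
Divide by the smallest (0.0030635 mol): C 1.500, H 4.001, N 1.000, O 2.001
Multiplying each by 2 gives whole numbers: C 3.00, H 8.00, N 2.00, O 4.00

C3H8N2O4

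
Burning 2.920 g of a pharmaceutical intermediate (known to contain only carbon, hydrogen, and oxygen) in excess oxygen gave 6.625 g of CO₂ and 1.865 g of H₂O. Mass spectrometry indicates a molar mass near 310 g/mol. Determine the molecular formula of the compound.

mol C = 6.625 g CO₂ ÷ 44.009 g/mol = 0.15054 mol
mol H = 2 × 1.865 g H₂O ÷ 18.015 g/mol = 0.20705 mol
mass O = 2.920 − (1.8081 + 0.20871) = 0.90319 g → mol O = 0.90319 ÷ 15.999 = 0.056453 mol
Divide by the smallest (0.056453 mol): C 2.667, H 3.668, O 1.000
Multiplying each by 3 gives whole numbers: C 8.00, H 11.00, O 3.00
Empirical formula: C8H11O3
Empirical-formula mass = 155.17 g/mol; 310 ÷ 155.17 ≈ 2, so the molecular formula is C16H22O6.

C16H22O6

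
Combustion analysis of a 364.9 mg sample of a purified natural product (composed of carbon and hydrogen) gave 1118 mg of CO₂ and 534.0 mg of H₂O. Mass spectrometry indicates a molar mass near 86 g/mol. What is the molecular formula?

C6H14

mol C = 1.118 g CO₂ ÷ 44.009 g/mol = 0.025404 mol
mol H = 2 × 0.5340 g H₂O ÷ 18.015 g/mol = 0.059284 mol
Divide by the smallest (0.025404 mol): C 1.000, H 2.334
Multiplying each by 3 gives whole numbers: C 3.00, H 7.00
Empirical formula: C3H7
Empirical-formula mass = 43.09 g/mol; 86 ÷ 43.09 ≈ 2, so the molecular formula is C6H14.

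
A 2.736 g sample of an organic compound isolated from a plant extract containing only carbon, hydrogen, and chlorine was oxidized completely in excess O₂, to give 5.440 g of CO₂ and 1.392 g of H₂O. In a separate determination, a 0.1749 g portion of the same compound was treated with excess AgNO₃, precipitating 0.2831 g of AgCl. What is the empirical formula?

C4H5Cl

mol C = 5.440 g CO₂ ÷ 44.009 g/mol = 0.12361 mol
mol H = 2 × 1.392 g H₂O ÷ 18.015 g/mol = 0.15454 mol
From the AgCl data: mol Cl per gram of compound = (0.2831 ÷ 143.318) ÷ 0.1749 = 0.011294 mol/g, so in the 2.736 g combustion sample mol Cl = 0.030900 mol
Divide by the smallest (0.030900 mol): C 4.000, H 5.001, Cl 1.000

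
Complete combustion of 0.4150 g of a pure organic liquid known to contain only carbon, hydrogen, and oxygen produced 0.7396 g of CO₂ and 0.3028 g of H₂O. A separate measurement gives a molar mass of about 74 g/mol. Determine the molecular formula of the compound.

mol C = 0.7396 g CO₂ ÷ 44.009 g/mol = 0.016806 mol
mol H = 2 × 0.3028 g H₂O ÷ 18.015 g/mol = 0.033616 mol
mass O = 0.4150 − (0.20185 + 0.033885) = 0.17926 g → mol O = 0.17926 ÷ 15.999 = 0.011205 mol
Divide by the smallest (0.011205 mol): C 1.500, H 3.000, O 1.000
Multiplying each by 2 gives whole numbers: C 3.00, H 6.00, O 2.00
Empirical formula: C3H6O2
Empirical-formula mass = 74.08 g/mol; 74 ÷ 74.08 ≈ 1, so the molecular formula is C3H6O2.

C3H6O2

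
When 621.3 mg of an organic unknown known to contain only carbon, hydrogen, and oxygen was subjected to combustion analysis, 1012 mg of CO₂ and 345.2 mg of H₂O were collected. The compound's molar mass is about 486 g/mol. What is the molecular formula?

mol C = 1.012 g CO₂ ÷ 44.009 g/mol = 0.022995 mol
mol H = 2 × 0.3452 g H₂O ÷ 18.015 g/mol = 0.038324 mol
mass O = 0.6213 − (0.27620 + 0.038630) = 0.30647 g → mol O = 0.30647 ÷ 15.999 = 0.019156 mol
Divide by the smallest (0.019156 mol): C 1.200, H 2.001, O 1.000
Multiplying each by 5 gives whole numbers: C 6.00, H 10.00, O 5.00
Empirical formula: C6H10O5
Empirical-formula mass = 162.14 g/mol; 486 ÷ 162.14 ≈ 3, so the molecular formula is C18H30O15.

C18H30O15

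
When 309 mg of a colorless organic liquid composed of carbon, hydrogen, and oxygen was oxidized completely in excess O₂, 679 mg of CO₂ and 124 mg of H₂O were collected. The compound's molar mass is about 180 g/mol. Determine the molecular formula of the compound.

C9H8O4

mol C = 0.679 g CO₂ ÷ 44.009 g/mol = 0.01543 mol
mol H = 2 × 0.124 g H₂O ÷ 18.015 g/mol = 0.01377 mol
mass O = 0.309 − (0.1853 + 0.01388) = 0.1098 g → mol O = 0.1098 ÷ 15.999 = 0.006864 mol
Divide by the smallest (0.006864 mol): C 2.248, H 2.006, O 1.000
Multiplying each by 4 gives whole numbers: C 8.99, H 8.02, O 4.00
Empirical formula: C9H8O4
Empirical-formula mass = 180.16 g/mol; 180 ÷ 180.16 ≈ 1, so the molecular formula is C9H8O4.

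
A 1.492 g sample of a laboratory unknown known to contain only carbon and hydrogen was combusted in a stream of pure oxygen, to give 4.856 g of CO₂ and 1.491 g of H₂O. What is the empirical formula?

mol C = 4.856 g CO₂ ÷ 44.009 g/mol = 0.11034 mol
mol H = 2 × 1.491 g H₂O ÷ 18.015 g/mol = 0.16553 mol
Divide by the smallest (0.11034 mol): C 1.000, H 1.500
Multiplying each by 2 gives whole numbers: C 2.00, H 3.00

C2H3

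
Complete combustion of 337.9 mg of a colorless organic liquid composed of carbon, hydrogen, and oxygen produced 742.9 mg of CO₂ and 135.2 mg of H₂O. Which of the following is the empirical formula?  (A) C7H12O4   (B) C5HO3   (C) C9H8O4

mol C = 0.7429 g CO₂ ÷ 44.009 g/mol = 0.016881 mol
mol H = 2 × 0.1352 g H₂O ÷ 18.015 g/mol = 0.015010 mol
mass O = 0.3379 − (0.20275 + 0.015130) = 0.12002 g → mol O = 0.12002 ÷ 15.999 = 0.0075015 mol
Divide by the smallest (0.0075015 mol): C 2.250, H 2.001, O 1.000
Multiplying each by 4 gives whole numbers: C 9.00, H 8.00, O 4.00

(C) C9H8O4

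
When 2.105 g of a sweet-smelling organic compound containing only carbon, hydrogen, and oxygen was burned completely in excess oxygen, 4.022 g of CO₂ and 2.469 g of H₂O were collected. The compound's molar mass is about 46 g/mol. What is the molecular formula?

C2H6O

mol C = 4.022 g CO₂ ÷ 44.009 g/mol = 0.091390 mol
mol H = 2 × 2.469 g H₂O ÷ 18.015 g/mol = 0.27410 mol
mass O = 2.105 − (1.0977 + 0.27630) = 0.73101 g → mol O = 0.73101 ÷ 15.999 = 0.045691 mol
Divide by the smallest (0.045691 mol): C 2.000, H 5.999, O 1.000
Empirical formula: C2H6O
Empirical-formula mass = 46.07 g/mol; 46 ÷ 46.07 ≈ 1, so the molecular formula is C2H6O.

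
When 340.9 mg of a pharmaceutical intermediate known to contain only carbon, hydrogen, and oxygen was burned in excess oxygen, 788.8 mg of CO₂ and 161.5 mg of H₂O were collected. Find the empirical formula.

mol C = 0.7888 g CO₂ ÷ 44.009 g/mol = 0.017924 mol
mol H = 2 × 0.1615 g H₂O ÷ 18.015 g/mol = 0.017930 mol
mass O = 0.3409 − (0.21528 + 0.018073) = 0.10755 g → mol O = 0.10755 ÷ 15.999 = 0.0067221 mol
Divide by the smallest (0.0067221 mol): C 2.666, H 2.667, O 1.000
Multiplying each by 3 gives whole numbers: C 8.00, H 8.00, O 3.00

C8H8O3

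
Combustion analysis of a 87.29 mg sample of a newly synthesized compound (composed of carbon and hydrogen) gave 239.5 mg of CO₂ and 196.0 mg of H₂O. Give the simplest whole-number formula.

mol C = 0.2395 g CO₂ ÷ 44.009 g/mol = 0.0054421 mol
mol H = 2 × 0.1960 g H₂O ÷ 18.015 g/mol = 0.021760 mol
Divide by the smallest (0.0054421 mol): C 1.000, H 3.998

CH4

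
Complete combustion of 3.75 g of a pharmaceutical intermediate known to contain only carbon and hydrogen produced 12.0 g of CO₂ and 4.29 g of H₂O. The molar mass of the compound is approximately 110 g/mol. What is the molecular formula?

mol C = 12.0 g CO₂ ÷ 44.009 g/mol = 0.2727 mol
mol H = 2 × 4.29 g H₂O ÷ 18.015 g/mol = 0.4763 mol
Divide by the smallest (0.2727 mol): C 1.000, H 1.747
Multiplying each by 4 gives whole numbers: C 4.00, H 6.99
Empirical formula: C4H7
Empirical-formula mass = 55.10 g/mol; 110 ÷ 55.10 ≈ 2, so the molecular formula is C8H14.

C8H14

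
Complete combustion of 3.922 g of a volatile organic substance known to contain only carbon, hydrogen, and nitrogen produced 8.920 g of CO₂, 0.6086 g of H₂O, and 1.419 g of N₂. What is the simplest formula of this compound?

C6H2N3

mol C = 8.920 g CO₂ ÷ 44.009 g/mol = 0.20269 mol
mol H = 2 × 0.6086 g H₂O ÷ 18.015 g/mol = 0.067566 mol
mol N = 2 × 1.419 g N₂ ÷ 28.014 g/mol = 0.10131 mol
Divide by the smallest (0.067566 mol): C 3.000, H 1.000, N 1.499
Multiplying each by 2 gives whole numbers: C 6.00, H 2.00, N 3.00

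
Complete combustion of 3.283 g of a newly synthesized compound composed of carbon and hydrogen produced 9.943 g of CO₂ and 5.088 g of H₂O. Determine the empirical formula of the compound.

C2H5

mol C = 9.943 g CO₂ ÷ 44.009 g/mol = 0.22593 mol
mol H = 2 × 5.088 g H₂O ÷ 18.015 g/mol = 0.56486 mol
Divide by the smallest (0.22593 mol): C 1.000, H 2.500
Multiplying each by 2 gives whole numbers: C 2.00, H 5.00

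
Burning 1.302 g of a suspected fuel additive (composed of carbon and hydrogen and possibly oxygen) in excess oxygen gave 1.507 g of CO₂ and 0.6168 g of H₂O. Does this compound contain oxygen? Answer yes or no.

mol C = 1.507 g CO₂ ÷ 44.009 g/mol = 0.034243 mol
mol H = 2 × 0.6168 g H₂O ÷ 18.015 g/mol = 0.068476 mol
C and H account for only 0.48032 g of the 1.302 g sample; the remaining 0.82168 g must be oxygen.

yes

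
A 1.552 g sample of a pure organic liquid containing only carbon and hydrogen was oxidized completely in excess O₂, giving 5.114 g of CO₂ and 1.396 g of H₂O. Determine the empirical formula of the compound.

C3H4

mol C = 5.114 g CO₂ ÷ 44.009 g/mol = 0.11620 mol
mol H = 2 × 1.396 g H₂O ÷ 18.015 g/mol = 0.15498 mol
Divide by the smallest (0.11620 mol): C 1.000, H 1.334
Multiplying each by 3 gives whole numbers: C 3.00, H 4.00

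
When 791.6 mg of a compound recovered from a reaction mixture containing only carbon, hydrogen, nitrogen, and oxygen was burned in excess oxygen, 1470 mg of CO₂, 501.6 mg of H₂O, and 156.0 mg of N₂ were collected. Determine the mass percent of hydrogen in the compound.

mol C = 1.470 g CO₂ ÷ 44.009 g/mol = 0.033402 mol
mol H = 2 × 0.5016 g H₂O ÷ 18.015 g/mol = 0.055687 mol
mol N = 2 × 0.1560 g N₂ ÷ 28.014 g/mol = 0.011137 mol
mass O = 0.7916 − (0.40119 + 0.056132 + 0.15600) = 0.17827 g → mol O = 0.17827 ÷ 15.999 = 0.011143 mol
mass % H = 0.056132 g ÷ 0.7916 g × 100%

7.09%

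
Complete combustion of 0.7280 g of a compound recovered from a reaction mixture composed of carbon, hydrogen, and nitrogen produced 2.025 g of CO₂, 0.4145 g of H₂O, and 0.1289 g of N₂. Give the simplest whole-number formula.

C5H5N

mol C = 2.025 g CO₂ ÷ 44.009 g/mol = 0.046013 mol
mol H = 2 × 0.4145 g H₂O ÷ 18.015 g/mol = 0.046017 mol
mol N = 2 × 0.1289 g N₂ ÷ 28.014 g/mol = 0.0092025 mol
Divide by the smallest (0.0092025 mol): C 5.000, H 5.000, N 1.000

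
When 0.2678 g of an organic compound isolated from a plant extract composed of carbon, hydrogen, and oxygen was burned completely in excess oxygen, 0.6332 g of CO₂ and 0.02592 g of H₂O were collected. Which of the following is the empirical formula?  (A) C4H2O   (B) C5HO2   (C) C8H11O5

(B) C5HO2

mol C = 0.6332 g CO₂ ÷ 44.009 g/mol = 0.014388 mol
mol H = 2 × 0.02592 g H₂O ÷ 18.015 g/mol = 0.0028776 mol
mass O = 0.2678 − (0.17281 + 0.0029006) = 0.092086 g → mol O = 0.092086 ÷ 15.999 = 0.0057557 mol
Divide by the smallest (0.0028776 mol): C 5.000, H 1.000, O 2.000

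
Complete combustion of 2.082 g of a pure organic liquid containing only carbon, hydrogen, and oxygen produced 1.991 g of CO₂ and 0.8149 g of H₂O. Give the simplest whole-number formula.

CH2O2

mol C = 1.991 g CO₂ ÷ 44.009 g/mol = 0.045241 mol
mol H = 2 × 0.8149 g H₂O ÷ 18.015 g/mol = 0.090469 mol
mass O = 2.082 − (0.54339 + 0.091193) = 1.4474 g → mol O = 1.4474 ÷ 15.999 = 0.090469 mol
Divide by the smallest (0.045241 mol): C 1.000, H 2.000, O 2.000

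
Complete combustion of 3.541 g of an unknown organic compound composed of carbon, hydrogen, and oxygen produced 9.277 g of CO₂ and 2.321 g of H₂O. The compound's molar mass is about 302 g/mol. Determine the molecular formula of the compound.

C18H22O4

mol C = 9.277 g CO₂ ÷ 44.009 g/mol = 0.21080 mol
mol H = 2 × 2.321 g H₂O ÷ 18.015 g/mol = 0.25767 mol
mass O = 3.541 − (2.5319 + 0.25974) = 0.74937 g → mol O = 0.74937 ÷ 15.999 = 0.046839 mol
Divide by the smallest (0.046839 mol): C 4.501, H 5.501, O 1.000
Multiplying each by 2 gives whole numbers: C 9.00, H 11.00, O 2.00
Empirical formula: C9H11O2
Empirical-formula mass = 151.19 g/mol; 302 ÷ 151.19 ≈ 2, so the molecular formula is C18H22O4.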